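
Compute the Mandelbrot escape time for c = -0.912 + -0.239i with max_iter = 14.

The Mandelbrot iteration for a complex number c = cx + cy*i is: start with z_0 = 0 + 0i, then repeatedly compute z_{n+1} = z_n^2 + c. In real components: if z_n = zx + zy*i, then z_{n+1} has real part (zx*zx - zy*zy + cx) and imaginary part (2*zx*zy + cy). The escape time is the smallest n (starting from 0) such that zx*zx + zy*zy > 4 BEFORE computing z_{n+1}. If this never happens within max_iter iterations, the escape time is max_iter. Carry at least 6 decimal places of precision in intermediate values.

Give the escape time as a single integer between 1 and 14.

z_0 = 0 + 0i, c = -0.9120 + -0.2390i
Iter 1: z = -0.9120 + -0.2390i, |z|^2 = 0.8889
Iter 2: z = -0.1374 + 0.1969i, |z|^2 = 0.0577
Iter 3: z = -0.9319 + -0.2931i, |z|^2 = 0.9544
Iter 4: z = -0.1295 + 0.3073i, |z|^2 = 0.1112
Iter 5: z = -0.9897 + -0.3186i, |z|^2 = 1.0809
Iter 6: z = -0.0340 + 0.3915i, |z|^2 = 0.1545
Iter 7: z = -1.0642 + -0.2656i, |z|^2 = 1.2030
Iter 8: z = 0.1499 + 0.3264i, |z|^2 = 0.1290
Iter 9: z = -0.9961 + -0.1412i, |z|^2 = 1.0121
Iter 10: z = 0.0602 + 0.0423i, |z|^2 = 0.0054
Iter 11: z = -0.9102 + -0.2339i, |z|^2 = 0.8831
Iter 12: z = -0.1383 + 0.1868i, |z|^2 = 0.0540
Iter 13: z = -0.9278 + -0.2907i, |z|^2 = 0.9452

Answer: 14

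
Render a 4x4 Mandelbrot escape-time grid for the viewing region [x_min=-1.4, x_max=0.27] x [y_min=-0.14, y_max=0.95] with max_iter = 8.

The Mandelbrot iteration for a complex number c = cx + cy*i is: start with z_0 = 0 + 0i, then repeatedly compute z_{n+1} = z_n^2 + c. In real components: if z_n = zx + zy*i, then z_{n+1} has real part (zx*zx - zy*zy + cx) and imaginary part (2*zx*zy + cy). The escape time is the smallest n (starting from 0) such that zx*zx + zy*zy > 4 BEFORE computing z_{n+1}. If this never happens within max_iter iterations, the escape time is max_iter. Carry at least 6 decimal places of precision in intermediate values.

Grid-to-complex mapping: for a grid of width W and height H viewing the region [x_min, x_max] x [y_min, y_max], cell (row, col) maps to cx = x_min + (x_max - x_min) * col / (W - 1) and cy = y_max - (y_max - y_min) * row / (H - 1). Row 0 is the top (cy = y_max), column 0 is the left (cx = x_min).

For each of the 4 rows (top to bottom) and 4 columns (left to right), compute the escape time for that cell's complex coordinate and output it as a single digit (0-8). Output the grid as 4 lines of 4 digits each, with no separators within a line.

(row=0, col=0): c = -1.4000 + 0.9500i → escape time 3
(row=0, col=1): c = -0.8433 + 0.9500i → escape time 3
(row=0, col=2): c = -0.2867 + 0.9500i → escape time 5
(row=0, col=3): c = 0.2700 + 0.9500i → escape time 4
(row=1, col=0): c = -1.4000 + 0.5867i → escape time 3
(row=1, col=1): c = -0.8433 + 0.5867i → escape time 5
(row=1, col=2): c = -0.2867 + 0.5867i → escape time 8
(row=1, col=3): c = 0.2700 + 0.5867i → escape time 8
(row=2, col=0): c = -1.4000 + 0.2233i → escape time 6
(row=2, col=1): c = -0.8433 + 0.2233i → escape time 8
(row=2, col=2): c = -0.2867 + 0.2233i → escape time 8
(row=2, col=3): c = 0.2700 + 0.2233i → escape time 8
(row=3, col=0): c = -1.4000 + -0.1400i → escape time 8
(row=3, col=1): c = -0.8433 + -0.1400i → escape time 8
(row=3, col=2): c = -0.2867 + -0.1400i → escape time 8
(row=3, col=3): c = 0.2700 + -0.1400i → escape time 8

Answer: 3354
3588
6888
8888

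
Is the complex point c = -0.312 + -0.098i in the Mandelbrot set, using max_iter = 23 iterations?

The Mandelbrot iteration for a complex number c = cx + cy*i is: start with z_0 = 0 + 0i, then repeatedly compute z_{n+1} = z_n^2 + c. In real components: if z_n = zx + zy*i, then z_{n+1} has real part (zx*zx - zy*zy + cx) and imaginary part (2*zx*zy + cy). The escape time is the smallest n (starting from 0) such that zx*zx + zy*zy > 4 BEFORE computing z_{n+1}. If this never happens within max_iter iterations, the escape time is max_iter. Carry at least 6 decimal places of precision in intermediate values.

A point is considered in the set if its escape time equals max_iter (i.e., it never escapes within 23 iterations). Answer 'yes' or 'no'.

z_0 = 0 + 0i, c = -0.3120 + -0.0980i
Iter 1: z = -0.3120 + -0.0980i, |z|^2 = 0.1069
Iter 2: z = -0.2243 + -0.0368i, |z|^2 = 0.0517
Iter 3: z = -0.2631 + -0.0815i, |z|^2 = 0.0758
Iter 4: z = -0.2494 + -0.0551i, |z|^2 = 0.0653
Iter 5: z = -0.2528 + -0.0705i, |z|^2 = 0.0689
Iter 6: z = -0.2531 + -0.0624i, |z|^2 = 0.0679
Iter 7: z = -0.2519 + -0.0664i, |z|^2 = 0.0678
Iter 8: z = -0.2530 + -0.0645i, |z|^2 = 0.0682
Iter 9: z = -0.2522 + -0.0653i, |z|^2 = 0.0679
Iter 10: z = -0.2527 + -0.0650i, |z|^2 = 0.0681
Iter 11: z = -0.2524 + -0.0651i, |z|^2 = 0.0679
Iter 12: z = -0.2525 + -0.0651i, |z|^2 = 0.0680
Iter 13: z = -0.2525 + -0.0651i, |z|^2 = 0.0680
Iter 14: z = -0.2525 + -0.0651i, |z|^2 = 0.0680
Iter 15: z = -0.2525 + -0.0651i, |z|^2 = 0.0680
Iter 16: z = -0.2525 + -0.0651i, |z|^2 = 0.0680
Iter 17: z = -0.2525 + -0.0651i, |z|^2 = 0.0680
Iter 18: z = -0.2525 + -0.0651i, |z|^2 = 0.0680
Iter 19: z = -0.2525 + -0.0651i, |z|^2 = 0.0680
Iter 20: z = -0.2525 + -0.0651i, |z|^2 = 0.0680
Iter 21: z = -0.2525 + -0.0651i, |z|^2 = 0.0680
Iter 22: z = -0.2525 + -0.0651i, |z|^2 = 0.0680
Did not escape in 23 iterations → in set

Answer: yes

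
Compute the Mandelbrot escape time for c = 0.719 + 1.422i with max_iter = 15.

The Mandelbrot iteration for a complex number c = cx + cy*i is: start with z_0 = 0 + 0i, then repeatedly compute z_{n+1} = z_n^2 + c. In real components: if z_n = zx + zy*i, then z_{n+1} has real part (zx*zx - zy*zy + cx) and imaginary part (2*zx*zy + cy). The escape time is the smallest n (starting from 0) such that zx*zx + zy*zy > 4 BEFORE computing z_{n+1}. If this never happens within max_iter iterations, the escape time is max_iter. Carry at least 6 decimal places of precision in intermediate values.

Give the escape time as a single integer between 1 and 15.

z_0 = 0 + 0i, c = 0.7190 + 1.4220i
Iter 1: z = 0.7190 + 1.4220i, |z|^2 = 2.5390
Iter 2: z = -0.7861 + 3.4668i, |z|^2 = 12.6369
Escaped at iteration 2

Answer: 2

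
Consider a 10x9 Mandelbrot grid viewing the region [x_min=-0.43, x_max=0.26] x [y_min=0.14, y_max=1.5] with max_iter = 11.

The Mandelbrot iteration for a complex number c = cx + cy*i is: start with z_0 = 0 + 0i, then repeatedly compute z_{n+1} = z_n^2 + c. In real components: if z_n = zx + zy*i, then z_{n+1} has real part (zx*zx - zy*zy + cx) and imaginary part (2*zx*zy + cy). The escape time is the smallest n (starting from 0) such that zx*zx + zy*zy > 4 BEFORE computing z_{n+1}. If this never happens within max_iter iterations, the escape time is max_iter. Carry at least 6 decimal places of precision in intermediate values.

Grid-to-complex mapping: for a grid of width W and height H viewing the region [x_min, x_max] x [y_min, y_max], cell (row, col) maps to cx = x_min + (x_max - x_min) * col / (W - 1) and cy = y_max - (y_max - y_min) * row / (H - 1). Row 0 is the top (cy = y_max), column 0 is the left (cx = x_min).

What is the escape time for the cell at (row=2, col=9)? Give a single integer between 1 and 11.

Answer: 2

Derivation:
z_0 = 0 + 0i, c = 0.2600 + 1.1600i
Iter 1: z = 0.2600 + 1.1600i, |z|^2 = 1.4132
Iter 2: z = -1.0180 + 1.7632i, |z|^2 = 4.1452
Escaped at iteration 2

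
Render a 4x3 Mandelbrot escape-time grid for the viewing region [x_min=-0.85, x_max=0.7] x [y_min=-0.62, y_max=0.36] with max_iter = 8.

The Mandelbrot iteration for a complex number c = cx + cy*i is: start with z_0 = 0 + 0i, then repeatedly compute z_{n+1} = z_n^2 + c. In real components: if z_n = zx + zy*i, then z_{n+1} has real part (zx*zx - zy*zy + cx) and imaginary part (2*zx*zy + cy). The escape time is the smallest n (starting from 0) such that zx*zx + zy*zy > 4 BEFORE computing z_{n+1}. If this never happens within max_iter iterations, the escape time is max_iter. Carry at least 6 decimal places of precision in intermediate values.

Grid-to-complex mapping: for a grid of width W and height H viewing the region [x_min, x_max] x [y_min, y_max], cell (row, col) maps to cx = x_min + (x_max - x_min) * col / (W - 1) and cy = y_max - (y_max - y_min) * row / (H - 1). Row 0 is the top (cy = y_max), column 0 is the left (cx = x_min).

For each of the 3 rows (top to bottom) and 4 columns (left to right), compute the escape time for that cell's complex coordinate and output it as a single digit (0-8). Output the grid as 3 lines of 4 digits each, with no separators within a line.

(row=0, col=0): c = -0.8500 + 0.3600i → escape time 7
(row=0, col=1): c = -0.3333 + 0.3600i → escape time 8
(row=0, col=2): c = 0.1833 + 0.3600i → escape time 8
(row=0, col=3): c = 0.7000 + 0.3600i → escape time 3
(row=1, col=0): c = -0.8500 + -0.1300i → escape time 8
(row=1, col=1): c = -0.3333 + -0.1300i → escape time 8
(row=1, col=2): c = 0.1833 + -0.1300i → escape time 8
(row=1, col=3): c = 0.7000 + -0.1300i → escape time 3
(row=2, col=0): c = -0.8500 + -0.6200i → escape time 5
(row=2, col=1): c = -0.3333 + -0.6200i → escape time 8
(row=2, col=2): c = 0.1833 + -0.6200i → escape time 8
(row=2, col=3): c = 0.7000 + -0.6200i → escape time 3

Answer: 7883
8883
5883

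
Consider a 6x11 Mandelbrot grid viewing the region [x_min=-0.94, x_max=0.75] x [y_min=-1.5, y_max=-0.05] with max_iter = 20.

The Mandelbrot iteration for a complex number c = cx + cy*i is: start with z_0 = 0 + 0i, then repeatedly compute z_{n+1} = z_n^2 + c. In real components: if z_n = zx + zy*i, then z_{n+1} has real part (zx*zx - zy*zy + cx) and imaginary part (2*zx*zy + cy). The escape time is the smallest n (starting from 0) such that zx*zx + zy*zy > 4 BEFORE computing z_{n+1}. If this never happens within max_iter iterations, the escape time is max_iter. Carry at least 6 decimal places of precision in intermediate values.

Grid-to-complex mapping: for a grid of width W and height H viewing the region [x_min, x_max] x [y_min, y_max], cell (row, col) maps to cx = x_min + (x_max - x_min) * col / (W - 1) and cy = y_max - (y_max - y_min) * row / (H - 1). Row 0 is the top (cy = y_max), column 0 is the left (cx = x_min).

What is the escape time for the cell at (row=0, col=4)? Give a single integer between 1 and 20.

z_0 = 0 + 0i, c = 0.4120 + -0.0500i
Iter 1: z = 0.4120 + -0.0500i, |z|^2 = 0.1722
Iter 2: z = 0.5792 + -0.0912i, |z|^2 = 0.3438
Iter 3: z = 0.7392 + -0.1557i, |z|^2 = 0.5707
Iter 4: z = 0.9342 + -0.2801i, |z|^2 = 0.9512
Iter 5: z = 1.2063 + -0.5734i, |z|^2 = 1.7838
Iter 6: z = 1.5383 + -1.4333i, |z|^2 = 4.4206
Escaped at iteration 6

Answer: 6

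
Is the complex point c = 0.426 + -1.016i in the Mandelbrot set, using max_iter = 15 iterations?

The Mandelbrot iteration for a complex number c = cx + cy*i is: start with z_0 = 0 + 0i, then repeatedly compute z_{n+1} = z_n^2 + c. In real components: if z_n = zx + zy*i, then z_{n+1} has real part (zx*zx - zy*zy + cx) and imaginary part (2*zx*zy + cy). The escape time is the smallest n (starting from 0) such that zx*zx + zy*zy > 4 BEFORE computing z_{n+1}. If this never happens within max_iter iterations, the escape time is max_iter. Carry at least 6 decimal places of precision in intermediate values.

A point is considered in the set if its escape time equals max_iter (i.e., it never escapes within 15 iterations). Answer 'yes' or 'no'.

Answer: no

Derivation:
z_0 = 0 + 0i, c = 0.4260 + -1.0160i
Iter 1: z = 0.4260 + -1.0160i, |z|^2 = 1.2137
Iter 2: z = -0.4248 + -1.8816i, |z|^2 = 3.7210
Iter 3: z = -2.9341 + 0.5826i, |z|^2 = 8.9483
Escaped at iteration 3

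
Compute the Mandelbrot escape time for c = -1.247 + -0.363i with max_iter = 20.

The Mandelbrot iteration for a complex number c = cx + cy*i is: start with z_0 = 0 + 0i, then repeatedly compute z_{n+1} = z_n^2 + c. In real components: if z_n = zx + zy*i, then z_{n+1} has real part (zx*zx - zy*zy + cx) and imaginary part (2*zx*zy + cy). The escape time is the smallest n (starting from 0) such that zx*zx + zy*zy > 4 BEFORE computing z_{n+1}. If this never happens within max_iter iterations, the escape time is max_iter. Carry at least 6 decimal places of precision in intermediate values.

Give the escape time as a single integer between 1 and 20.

z_0 = 0 + 0i, c = -1.2470 + -0.3630i
Iter 1: z = -1.2470 + -0.3630i, |z|^2 = 1.6868
Iter 2: z = 0.1762 + 0.5423i, |z|^2 = 0.3252
Iter 3: z = -1.5101 + -0.1718i, |z|^2 = 2.3098
Iter 4: z = 1.0037 + 0.1560i, |z|^2 = 1.0318
Iter 5: z = -0.2639 + -0.0499i, |z|^2 = 0.0721
Iter 6: z = -1.1799 + -0.3367i, |z|^2 = 1.5054
Iter 7: z = 0.0317 + 0.4315i, |z|^2 = 0.1872
Iter 8: z = -1.4322 + -0.3356i, |z|^2 = 2.1637
Iter 9: z = 0.6915 + 0.5983i, |z|^2 = 0.8361
Iter 10: z = -1.1269 + 0.4644i, |z|^2 = 1.4855
Iter 11: z = -0.1929 + -1.4097i, |z|^2 = 2.0245
Iter 12: z = -3.1971 + 0.1807i, |z|^2 = 10.2542
Escaped at iteration 12

Answer: 12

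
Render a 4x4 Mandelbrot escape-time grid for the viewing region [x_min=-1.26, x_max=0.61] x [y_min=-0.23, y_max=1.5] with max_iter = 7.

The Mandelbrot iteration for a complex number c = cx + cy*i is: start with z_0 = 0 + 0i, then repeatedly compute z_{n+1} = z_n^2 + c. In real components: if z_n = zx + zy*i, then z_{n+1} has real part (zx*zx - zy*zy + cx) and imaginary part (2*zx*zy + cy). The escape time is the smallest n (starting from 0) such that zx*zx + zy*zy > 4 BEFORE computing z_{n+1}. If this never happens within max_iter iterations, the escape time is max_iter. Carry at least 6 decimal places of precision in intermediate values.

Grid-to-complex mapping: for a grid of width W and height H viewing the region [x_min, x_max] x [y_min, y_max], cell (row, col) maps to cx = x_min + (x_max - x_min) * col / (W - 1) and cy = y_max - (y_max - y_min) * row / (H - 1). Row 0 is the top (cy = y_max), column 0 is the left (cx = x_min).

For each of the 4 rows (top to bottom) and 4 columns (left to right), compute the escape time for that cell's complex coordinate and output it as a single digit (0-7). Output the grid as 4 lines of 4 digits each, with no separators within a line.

(row=0, col=0): c = -1.2600 + 1.5000i → escape time 2
(row=0, col=1): c = -0.6367 + 1.5000i → escape time 2
(row=0, col=2): c = -0.0133 + 1.5000i → escape time 2
(row=0, col=3): c = 0.6100 + 1.5000i → escape time 2
(row=1, col=0): c = -1.2600 + 0.9233i → escape time 3
(row=1, col=1): c = -0.6367 + 0.9233i → escape time 4
(row=1, col=2): c = -0.0133 + 0.9233i → escape time 7
(row=1, col=3): c = 0.6100 + 0.9233i → escape time 2
(row=2, col=0): c = -1.2600 + 0.3467i → escape time 7
(row=2, col=1): c = -0.6367 + 0.3467i → escape time 7
(row=2, col=2): c = -0.0133 + 0.3467i → escape time 7
(row=2, col=3): c = 0.6100 + 0.3467i → escape time 4
(row=3, col=0): c = -1.2600 + -0.2300i → escape time 7
(row=3, col=1): c = -0.6367 + -0.2300i → escape time 7
(row=3, col=2): c = -0.0133 + -0.2300i → escape time 7
(row=3, col=3): c = 0.6100 + -0.2300i → escape time 4

Answer: 2222
3472
7774
7774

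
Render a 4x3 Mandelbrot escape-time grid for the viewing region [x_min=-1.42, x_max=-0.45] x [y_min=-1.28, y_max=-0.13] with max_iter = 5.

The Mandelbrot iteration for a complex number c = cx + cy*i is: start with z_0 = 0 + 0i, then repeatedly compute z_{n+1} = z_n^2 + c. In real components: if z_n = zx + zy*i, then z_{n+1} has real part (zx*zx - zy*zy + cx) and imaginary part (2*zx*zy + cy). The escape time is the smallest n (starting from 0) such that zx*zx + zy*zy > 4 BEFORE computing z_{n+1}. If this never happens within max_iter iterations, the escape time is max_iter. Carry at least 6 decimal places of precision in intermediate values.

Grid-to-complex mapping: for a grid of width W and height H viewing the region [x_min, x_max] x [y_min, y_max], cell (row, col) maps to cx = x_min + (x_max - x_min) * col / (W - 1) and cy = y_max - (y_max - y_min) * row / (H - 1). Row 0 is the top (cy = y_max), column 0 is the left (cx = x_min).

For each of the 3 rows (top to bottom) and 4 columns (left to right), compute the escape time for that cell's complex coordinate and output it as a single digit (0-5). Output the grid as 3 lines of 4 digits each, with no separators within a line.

(row=0, col=0): c = -1.4200 + -0.1300i → escape time 5
(row=0, col=1): c = -1.0967 + -0.1300i → escape time 5
(row=0, col=2): c = -0.7733 + -0.1300i → escape time 5
(row=0, col=3): c = -0.4500 + -0.1300i → escape time 5
(row=1, col=0): c = -1.4200 + -0.7050i → escape time 3
(row=1, col=1): c = -1.0967 + -0.7050i → escape time 3
(row=1, col=2): c = -0.7733 + -0.7050i → escape time 4
(row=1, col=3): c = -0.4500 + -0.7050i → escape time 5
(row=2, col=0): c = -1.4200 + -1.2800i → escape time 2
(row=2, col=1): c = -1.0967 + -1.2800i → escape time 2
(row=2, col=2): c = -0.7733 + -1.2800i → escape time 3
(row=2, col=3): c = -0.4500 + -1.2800i → escape time 3

Answer: 5555
3345
2233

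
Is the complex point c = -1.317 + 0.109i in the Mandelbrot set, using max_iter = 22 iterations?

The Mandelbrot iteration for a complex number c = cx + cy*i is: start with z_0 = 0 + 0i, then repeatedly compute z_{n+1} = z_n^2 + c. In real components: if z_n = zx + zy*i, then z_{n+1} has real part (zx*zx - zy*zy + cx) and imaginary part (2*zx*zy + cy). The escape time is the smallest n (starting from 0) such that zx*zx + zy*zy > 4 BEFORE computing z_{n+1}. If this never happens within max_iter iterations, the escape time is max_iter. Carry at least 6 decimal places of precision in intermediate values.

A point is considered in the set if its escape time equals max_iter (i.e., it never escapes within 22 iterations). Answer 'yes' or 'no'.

Answer: no

Derivation:
z_0 = 0 + 0i, c = -1.3170 + 0.1090i
Iter 1: z = -1.3170 + 0.1090i, |z|^2 = 1.7464
Iter 2: z = 0.4056 + -0.1781i, |z|^2 = 0.1962
Iter 3: z = -1.1842 + -0.0355i, |z|^2 = 1.4036
Iter 4: z = 0.0841 + 0.1930i, |z|^2 = 0.0443
Iter 5: z = -1.3472 + 0.1415i, |z|^2 = 1.8349
Iter 6: z = 0.4779 + -0.2722i, |z|^2 = 0.3025
Iter 7: z = -1.1627 + -0.1511i, |z|^2 = 1.3746
Iter 8: z = 0.0119 + 0.4604i, |z|^2 = 0.2121
Iter 9: z = -1.5289 + 0.1200i, |z|^2 = 2.3518
Iter 10: z = 1.0060 + -0.2579i, |z|^2 = 1.0785
Iter 11: z = -0.3715 + -0.4099i, |z|^2 = 0.3060
Iter 12: z = -1.3470 + 0.4135i, |z|^2 = 1.9854
Iter 13: z = 0.3264 + -1.0050i, |z|^2 = 1.1166
Iter 14: z = -2.2205 + -0.5471i, |z|^2 = 5.2301
Escaped at iteration 14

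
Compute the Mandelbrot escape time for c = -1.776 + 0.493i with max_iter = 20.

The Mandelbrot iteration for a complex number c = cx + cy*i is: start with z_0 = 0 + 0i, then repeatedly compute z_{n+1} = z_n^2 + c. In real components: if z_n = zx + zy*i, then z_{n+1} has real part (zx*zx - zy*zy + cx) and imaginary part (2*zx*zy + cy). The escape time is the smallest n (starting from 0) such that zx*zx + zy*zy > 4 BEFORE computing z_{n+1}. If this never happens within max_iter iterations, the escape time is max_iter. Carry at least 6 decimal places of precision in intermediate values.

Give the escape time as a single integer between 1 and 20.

Answer: 3

Derivation:
z_0 = 0 + 0i, c = -1.7760 + 0.4930i
Iter 1: z = -1.7760 + 0.4930i, |z|^2 = 3.3972
Iter 2: z = 1.1351 + -1.2581i, |z|^2 = 2.8714
Iter 3: z = -2.0704 + -2.3633i, |z|^2 = 9.8717
Escaped at iteration 3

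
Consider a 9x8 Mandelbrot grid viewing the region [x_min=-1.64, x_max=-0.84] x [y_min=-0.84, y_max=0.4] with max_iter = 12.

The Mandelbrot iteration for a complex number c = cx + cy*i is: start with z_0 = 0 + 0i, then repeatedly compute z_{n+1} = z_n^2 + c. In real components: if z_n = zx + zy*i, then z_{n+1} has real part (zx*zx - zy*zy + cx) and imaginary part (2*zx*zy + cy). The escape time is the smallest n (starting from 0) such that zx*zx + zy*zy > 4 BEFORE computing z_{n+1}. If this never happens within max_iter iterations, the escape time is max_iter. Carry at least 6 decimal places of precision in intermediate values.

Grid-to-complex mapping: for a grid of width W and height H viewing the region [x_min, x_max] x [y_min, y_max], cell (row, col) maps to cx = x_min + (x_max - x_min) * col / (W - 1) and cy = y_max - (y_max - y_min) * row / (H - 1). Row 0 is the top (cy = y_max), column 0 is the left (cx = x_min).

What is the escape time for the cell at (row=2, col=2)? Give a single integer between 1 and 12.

z_0 = 0 + 0i, c = -1.4400 + 0.0457i
Iter 1: z = -1.4400 + 0.0457i, |z|^2 = 2.0757
Iter 2: z = 0.6315 + -0.0859i, |z|^2 = 0.4062
Iter 3: z = -1.0486 + -0.0628i, |z|^2 = 1.1035
Iter 4: z = -0.3444 + 0.1775i, |z|^2 = 0.1501
Iter 5: z = -1.3529 + -0.0765i, |z|^2 = 1.8361
Iter 6: z = 0.3844 + 0.2528i, |z|^2 = 0.2117
Iter 7: z = -1.3562 + 0.2401i, |z|^2 = 1.8968
Iter 8: z = 0.3415 + -0.6055i, |z|^2 = 0.4833
Iter 9: z = -1.6900 + -0.3679i, |z|^2 = 2.9914
Iter 10: z = 1.2807 + 1.2891i, |z|^2 = 3.3020
Iter 11: z = -1.4614 + 3.3476i, |z|^2 = 13.3424
Escaped at iteration 11

Answer: 11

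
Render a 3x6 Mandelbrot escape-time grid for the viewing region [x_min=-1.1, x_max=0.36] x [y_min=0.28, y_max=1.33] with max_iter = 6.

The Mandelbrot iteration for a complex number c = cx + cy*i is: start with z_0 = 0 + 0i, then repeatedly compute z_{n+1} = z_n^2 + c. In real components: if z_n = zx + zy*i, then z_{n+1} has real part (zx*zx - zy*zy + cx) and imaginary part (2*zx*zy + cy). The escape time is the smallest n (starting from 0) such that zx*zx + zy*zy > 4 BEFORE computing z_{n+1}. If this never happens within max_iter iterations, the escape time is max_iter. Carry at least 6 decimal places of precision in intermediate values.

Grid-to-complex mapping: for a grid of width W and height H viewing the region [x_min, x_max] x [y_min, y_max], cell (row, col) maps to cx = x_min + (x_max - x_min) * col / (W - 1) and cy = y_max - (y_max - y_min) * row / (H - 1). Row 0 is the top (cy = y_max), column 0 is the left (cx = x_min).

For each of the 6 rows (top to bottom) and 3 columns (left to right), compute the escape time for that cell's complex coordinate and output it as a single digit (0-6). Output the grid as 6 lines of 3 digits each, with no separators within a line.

Answer: 222
342
354
366
566
666

Derivation:
(row=0, col=0): c = -1.1000 + 1.3300i → escape time 2
(row=0, col=1): c = -0.3700 + 1.3300i → escape time 2
(row=0, col=2): c = 0.3600 + 1.3300i → escape time 2
(row=1, col=0): c = -1.1000 + 1.1200i → escape time 3
(row=1, col=1): c = -0.3700 + 1.1200i → escape time 4
(row=1, col=2): c = 0.3600 + 1.1200i → escape time 2
(row=2, col=0): c = -1.1000 + 0.9100i → escape time 3
(row=2, col=1): c = -0.3700 + 0.9100i → escape time 5
(row=2, col=2): c = 0.3600 + 0.9100i → escape time 4
(row=3, col=0): c = -1.1000 + 0.7000i → escape time 3
(row=3, col=1): c = -0.3700 + 0.7000i → escape time 6
(row=3, col=2): c = 0.3600 + 0.7000i → escape time 6
(row=4, col=0): c = -1.1000 + 0.4900i → escape time 5
(row=4, col=1): c = -0.3700 + 0.4900i → escape time 6
(row=4, col=2): c = 0.3600 + 0.4900i → escape time 6
(row=5, col=0): c = -1.1000 + 0.2800i → escape time 6
(row=5, col=1): c = -0.3700 + 0.2800i → escape time 6
(row=5, col=2): c = 0.3600 + 0.2800i → escape time 6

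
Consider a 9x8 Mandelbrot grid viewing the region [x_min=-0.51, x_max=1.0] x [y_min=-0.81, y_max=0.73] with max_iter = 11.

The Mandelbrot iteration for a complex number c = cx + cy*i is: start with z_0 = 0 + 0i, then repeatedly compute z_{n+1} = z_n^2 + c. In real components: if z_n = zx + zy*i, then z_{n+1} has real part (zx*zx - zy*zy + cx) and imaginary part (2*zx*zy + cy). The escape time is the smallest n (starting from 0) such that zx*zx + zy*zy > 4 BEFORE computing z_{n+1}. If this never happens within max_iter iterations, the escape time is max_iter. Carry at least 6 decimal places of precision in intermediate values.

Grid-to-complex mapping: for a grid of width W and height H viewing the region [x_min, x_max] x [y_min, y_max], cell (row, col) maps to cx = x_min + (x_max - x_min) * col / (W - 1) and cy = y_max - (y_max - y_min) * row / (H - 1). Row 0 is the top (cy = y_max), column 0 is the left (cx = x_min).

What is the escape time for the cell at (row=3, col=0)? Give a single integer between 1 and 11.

Answer: 11

Derivation:
z_0 = 0 + 0i, c = -0.5100 + 0.0700i
Iter 1: z = -0.5100 + 0.0700i, |z|^2 = 0.2650
Iter 2: z = -0.2548 + -0.0014i, |z|^2 = 0.0649
Iter 3: z = -0.4451 + 0.0707i, |z|^2 = 0.2031
Iter 4: z = -0.3169 + 0.0071i, |z|^2 = 0.1005
Iter 5: z = -0.4096 + 0.0655i, |z|^2 = 0.1721
Iter 6: z = -0.3465 + 0.0163i, |z|^2 = 0.1203
Iter 7: z = -0.3902 + 0.0587i, |z|^2 = 0.1557
Iter 8: z = -0.3612 + 0.0242i, |z|^2 = 0.1310
Iter 9: z = -0.3801 + 0.0525i, |z|^2 = 0.1473
Iter 10: z = -0.3683 + 0.0301i, |z|^2 = 0.1365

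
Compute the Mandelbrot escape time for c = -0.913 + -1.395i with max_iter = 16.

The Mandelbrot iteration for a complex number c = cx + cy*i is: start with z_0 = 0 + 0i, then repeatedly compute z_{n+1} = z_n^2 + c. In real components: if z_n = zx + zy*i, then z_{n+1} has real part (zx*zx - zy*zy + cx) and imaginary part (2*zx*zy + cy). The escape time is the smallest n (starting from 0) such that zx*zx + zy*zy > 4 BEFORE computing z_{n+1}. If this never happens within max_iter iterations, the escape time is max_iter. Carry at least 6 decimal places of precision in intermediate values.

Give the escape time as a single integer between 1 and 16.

z_0 = 0 + 0i, c = -0.9130 + -1.3950i
Iter 1: z = -0.9130 + -1.3950i, |z|^2 = 2.7796
Iter 2: z = -2.0255 + 1.1523i, |z|^2 = 5.4302
Escaped at iteration 2

Answer: 2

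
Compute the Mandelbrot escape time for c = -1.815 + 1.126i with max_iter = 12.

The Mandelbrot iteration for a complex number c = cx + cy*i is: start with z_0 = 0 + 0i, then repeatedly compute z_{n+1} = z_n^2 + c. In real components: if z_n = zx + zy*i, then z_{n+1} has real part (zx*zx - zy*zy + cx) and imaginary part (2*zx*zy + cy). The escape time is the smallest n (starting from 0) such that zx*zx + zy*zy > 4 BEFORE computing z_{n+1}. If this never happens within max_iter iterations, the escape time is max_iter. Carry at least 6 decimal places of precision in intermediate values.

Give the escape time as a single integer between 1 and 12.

Answer: 1

Derivation:
z_0 = 0 + 0i, c = -1.8150 + 1.1260i
Iter 1: z = -1.8150 + 1.1260i, |z|^2 = 4.5621
Escaped at iteration 1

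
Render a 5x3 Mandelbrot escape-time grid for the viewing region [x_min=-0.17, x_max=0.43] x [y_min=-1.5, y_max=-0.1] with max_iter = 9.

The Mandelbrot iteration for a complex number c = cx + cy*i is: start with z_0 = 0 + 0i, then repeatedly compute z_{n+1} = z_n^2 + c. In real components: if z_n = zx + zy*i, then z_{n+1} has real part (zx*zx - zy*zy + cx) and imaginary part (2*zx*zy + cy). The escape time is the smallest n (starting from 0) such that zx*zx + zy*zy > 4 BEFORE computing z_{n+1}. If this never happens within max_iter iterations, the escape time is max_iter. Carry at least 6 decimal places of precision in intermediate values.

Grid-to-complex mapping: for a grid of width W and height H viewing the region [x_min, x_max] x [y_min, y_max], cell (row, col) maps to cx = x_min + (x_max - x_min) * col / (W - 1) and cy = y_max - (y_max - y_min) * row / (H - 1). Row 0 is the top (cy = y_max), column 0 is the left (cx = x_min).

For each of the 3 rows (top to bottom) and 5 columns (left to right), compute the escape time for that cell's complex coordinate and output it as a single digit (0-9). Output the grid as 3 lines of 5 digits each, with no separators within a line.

Answer: 99996
99654
22222

Derivation:
(row=0, col=0): c = -0.1700 + -0.1000i → escape time 9
(row=0, col=1): c = -0.0200 + -0.1000i → escape time 9
(row=0, col=2): c = 0.1300 + -0.1000i → escape time 9
(row=0, col=3): c = 0.2800 + -0.1000i → escape time 9
(row=0, col=4): c = 0.4300 + -0.1000i → escape time 6
(row=1, col=0): c = -0.1700 + -0.8000i → escape time 9
(row=1, col=1): c = -0.0200 + -0.8000i → escape time 9
(row=1, col=2): c = 0.1300 + -0.8000i → escape time 6
(row=1, col=3): c = 0.2800 + -0.8000i → escape time 5
(row=1, col=4): c = 0.4300 + -0.8000i → escape time 4
(row=2, col=0): c = -0.1700 + -1.5000i → escape time 2
(row=2, col=1): c = -0.0200 + -1.5000i → escape time 2
(row=2, col=2): c = 0.1300 + -1.5000i → escape time 2
(row=2, col=3): c = 0.2800 + -1.5000i → escape time 2
(row=2, col=4): c = 0.4300 + -1.5000i → escape time 2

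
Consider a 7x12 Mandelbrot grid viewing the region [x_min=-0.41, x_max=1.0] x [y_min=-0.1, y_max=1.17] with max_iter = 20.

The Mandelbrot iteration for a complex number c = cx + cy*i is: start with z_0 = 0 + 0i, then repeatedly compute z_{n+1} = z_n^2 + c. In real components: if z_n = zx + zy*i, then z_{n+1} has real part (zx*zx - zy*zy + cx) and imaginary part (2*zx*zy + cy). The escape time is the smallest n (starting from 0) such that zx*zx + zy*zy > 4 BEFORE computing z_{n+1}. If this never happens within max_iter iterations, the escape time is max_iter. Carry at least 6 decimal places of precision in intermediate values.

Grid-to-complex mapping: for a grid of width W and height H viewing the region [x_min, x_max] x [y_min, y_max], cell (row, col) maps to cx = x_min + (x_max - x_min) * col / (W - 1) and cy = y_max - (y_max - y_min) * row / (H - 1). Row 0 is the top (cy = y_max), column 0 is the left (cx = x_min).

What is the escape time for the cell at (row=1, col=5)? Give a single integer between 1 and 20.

Answer: 2

Derivation:
z_0 = 0 + 0i, c = 0.7650 + 1.0545i
Iter 1: z = 0.7650 + 1.0545i, |z|^2 = 1.6973
Iter 2: z = 0.2382 + 2.6680i, |z|^2 = 7.1749
Escaped at iteration 2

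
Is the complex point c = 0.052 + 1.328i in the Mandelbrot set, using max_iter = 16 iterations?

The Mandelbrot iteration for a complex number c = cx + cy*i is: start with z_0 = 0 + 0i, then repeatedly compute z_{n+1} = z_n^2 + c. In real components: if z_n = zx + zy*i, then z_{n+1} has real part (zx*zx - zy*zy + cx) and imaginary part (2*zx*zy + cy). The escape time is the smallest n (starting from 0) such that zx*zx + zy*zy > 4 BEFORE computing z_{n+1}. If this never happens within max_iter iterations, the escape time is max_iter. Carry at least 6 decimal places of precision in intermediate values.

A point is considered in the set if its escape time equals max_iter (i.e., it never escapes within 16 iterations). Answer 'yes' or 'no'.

z_0 = 0 + 0i, c = 0.0520 + 1.3280i
Iter 1: z = 0.0520 + 1.3280i, |z|^2 = 1.7663
Iter 2: z = -1.7089 + 1.4661i, |z|^2 = 5.0698
Escaped at iteration 2

Answer: no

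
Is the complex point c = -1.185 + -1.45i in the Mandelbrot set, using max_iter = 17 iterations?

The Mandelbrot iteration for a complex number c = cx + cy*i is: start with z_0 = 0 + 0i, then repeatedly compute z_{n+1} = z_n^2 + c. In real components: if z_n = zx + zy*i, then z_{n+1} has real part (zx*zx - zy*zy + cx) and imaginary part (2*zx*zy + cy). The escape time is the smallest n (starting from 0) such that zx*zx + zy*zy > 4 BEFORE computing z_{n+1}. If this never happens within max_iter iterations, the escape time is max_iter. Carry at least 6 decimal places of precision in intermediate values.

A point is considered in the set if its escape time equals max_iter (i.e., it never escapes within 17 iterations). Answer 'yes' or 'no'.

z_0 = 0 + 0i, c = -1.1850 + -1.4500i
Iter 1: z = -1.1850 + -1.4500i, |z|^2 = 3.5067
Iter 2: z = -1.8833 + 1.9865i, |z|^2 = 7.4929
Escaped at iteration 2

Answer: no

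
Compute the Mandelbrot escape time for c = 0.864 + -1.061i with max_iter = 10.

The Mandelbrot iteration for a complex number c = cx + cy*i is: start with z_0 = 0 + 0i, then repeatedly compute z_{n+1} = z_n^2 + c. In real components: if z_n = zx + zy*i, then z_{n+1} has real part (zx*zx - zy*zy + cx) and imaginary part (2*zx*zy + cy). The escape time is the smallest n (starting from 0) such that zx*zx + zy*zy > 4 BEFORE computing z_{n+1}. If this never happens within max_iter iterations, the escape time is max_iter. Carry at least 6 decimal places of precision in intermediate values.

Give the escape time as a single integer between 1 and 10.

z_0 = 0 + 0i, c = 0.8640 + -1.0610i
Iter 1: z = 0.8640 + -1.0610i, |z|^2 = 1.8722
Iter 2: z = 0.4848 + -2.8944i, |z|^2 = 8.6126
Escaped at iteration 2

Answer: 2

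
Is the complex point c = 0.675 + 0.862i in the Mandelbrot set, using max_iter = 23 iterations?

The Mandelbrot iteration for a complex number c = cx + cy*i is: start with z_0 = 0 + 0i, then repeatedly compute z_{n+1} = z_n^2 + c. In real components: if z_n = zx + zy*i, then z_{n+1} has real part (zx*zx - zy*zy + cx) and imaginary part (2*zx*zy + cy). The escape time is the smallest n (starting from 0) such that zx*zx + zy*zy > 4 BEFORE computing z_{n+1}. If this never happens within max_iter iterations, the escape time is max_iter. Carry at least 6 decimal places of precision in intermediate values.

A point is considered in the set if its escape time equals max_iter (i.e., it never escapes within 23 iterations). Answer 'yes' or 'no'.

z_0 = 0 + 0i, c = 0.6750 + 0.8620i
Iter 1: z = 0.6750 + 0.8620i, |z|^2 = 1.1987
Iter 2: z = 0.3876 + 2.0257i, |z|^2 = 4.2537
Escaped at iteration 2

Answer: no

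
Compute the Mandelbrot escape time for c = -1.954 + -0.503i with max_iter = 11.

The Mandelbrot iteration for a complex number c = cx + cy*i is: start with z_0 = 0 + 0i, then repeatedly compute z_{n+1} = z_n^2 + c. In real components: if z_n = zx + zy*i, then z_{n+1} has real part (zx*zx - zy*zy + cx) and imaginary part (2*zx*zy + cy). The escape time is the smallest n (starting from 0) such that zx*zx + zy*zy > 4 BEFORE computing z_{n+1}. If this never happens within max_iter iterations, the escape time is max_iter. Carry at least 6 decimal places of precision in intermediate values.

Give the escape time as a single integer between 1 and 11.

z_0 = 0 + 0i, c = -1.9540 + -0.5030i
Iter 1: z = -1.9540 + -0.5030i, |z|^2 = 4.0711
Escaped at iteration 1

Answer: 1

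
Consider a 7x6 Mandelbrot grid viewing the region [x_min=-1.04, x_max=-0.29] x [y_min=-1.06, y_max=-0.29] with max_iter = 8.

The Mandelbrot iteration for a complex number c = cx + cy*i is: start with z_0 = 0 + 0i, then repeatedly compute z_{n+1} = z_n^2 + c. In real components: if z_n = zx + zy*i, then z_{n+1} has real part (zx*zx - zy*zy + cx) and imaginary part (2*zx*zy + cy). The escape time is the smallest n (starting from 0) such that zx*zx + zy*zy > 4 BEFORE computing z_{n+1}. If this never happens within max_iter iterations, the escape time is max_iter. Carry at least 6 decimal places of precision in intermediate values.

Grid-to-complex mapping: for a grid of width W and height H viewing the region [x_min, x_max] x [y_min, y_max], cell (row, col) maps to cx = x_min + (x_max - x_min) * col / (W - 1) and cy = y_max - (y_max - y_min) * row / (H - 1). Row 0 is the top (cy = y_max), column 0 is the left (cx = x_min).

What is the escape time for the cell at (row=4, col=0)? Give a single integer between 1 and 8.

z_0 = 0 + 0i, c = -1.0400 + -0.9060i
Iter 1: z = -1.0400 + -0.9060i, |z|^2 = 1.9024
Iter 2: z = -0.7792 + 0.9785i, |z|^2 = 1.5646
Iter 3: z = -1.3902 + -2.4309i, |z|^2 = 7.8421
Escaped at iteration 3

Answer: 3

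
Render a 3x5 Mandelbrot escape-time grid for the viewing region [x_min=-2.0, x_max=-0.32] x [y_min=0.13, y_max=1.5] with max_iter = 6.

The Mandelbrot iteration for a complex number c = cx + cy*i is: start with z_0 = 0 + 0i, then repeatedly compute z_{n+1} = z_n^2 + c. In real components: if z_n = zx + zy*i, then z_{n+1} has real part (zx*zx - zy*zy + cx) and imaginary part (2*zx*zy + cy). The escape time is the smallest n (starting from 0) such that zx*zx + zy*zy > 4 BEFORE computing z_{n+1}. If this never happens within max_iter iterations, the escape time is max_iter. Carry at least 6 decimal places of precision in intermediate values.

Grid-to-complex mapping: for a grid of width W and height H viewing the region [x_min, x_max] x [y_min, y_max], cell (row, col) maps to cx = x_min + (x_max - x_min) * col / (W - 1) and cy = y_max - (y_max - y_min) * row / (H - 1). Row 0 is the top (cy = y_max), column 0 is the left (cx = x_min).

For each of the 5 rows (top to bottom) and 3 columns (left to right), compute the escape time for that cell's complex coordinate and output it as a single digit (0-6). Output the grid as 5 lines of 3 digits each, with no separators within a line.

Answer: 122
134
136
156
166

Derivation:
(row=0, col=0): c = -2.0000 + 1.5000i → escape time 1
(row=0, col=1): c = -1.1600 + 1.5000i → escape time 2
(row=0, col=2): c = -0.3200 + 1.5000i → escape time 2
(row=1, col=0): c = -2.0000 + 1.1575i → escape time 1
(row=1, col=1): c = -1.1600 + 1.1575i → escape time 3
(row=1, col=2): c = -0.3200 + 1.1575i → escape time 4
(row=2, col=0): c = -2.0000 + 0.8150i → escape time 1
(row=2, col=1): c = -1.1600 + 0.8150i → escape time 3
(row=2, col=2): c = -0.3200 + 0.8150i → escape time 6
(row=3, col=0): c = -2.0000 + 0.4725i → escape time 1
(row=3, col=1): c = -1.1600 + 0.4725i → escape time 5
(row=3, col=2): c = -0.3200 + 0.4725i → escape time 6
(row=4, col=0): c = -2.0000 + 0.1300i → escape time 1
(row=4, col=1): c = -1.1600 + 0.1300i → escape time 6
(row=4, col=2): c = -0.3200 + 0.1300i → escape time 6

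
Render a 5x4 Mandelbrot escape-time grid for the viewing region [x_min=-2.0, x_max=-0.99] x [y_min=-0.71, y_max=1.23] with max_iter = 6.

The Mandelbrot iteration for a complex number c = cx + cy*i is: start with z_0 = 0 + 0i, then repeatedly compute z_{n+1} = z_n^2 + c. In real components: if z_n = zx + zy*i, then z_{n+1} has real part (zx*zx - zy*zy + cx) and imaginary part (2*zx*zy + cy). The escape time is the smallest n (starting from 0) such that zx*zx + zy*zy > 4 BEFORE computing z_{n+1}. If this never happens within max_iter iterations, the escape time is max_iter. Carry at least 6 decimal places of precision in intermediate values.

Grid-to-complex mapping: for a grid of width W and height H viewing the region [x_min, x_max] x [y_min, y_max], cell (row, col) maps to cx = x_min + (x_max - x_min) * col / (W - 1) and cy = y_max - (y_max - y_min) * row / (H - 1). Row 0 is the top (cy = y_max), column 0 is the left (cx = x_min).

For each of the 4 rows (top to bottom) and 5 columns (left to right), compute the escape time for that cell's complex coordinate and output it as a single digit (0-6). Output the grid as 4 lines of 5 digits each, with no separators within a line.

(row=0, col=0): c = -2.0000 + 1.2300i → escape time 1
(row=0, col=1): c = -1.7475 + 1.2300i → escape time 1
(row=0, col=2): c = -1.4950 + 1.2300i → escape time 2
(row=0, col=3): c = -1.2425 + 1.2300i → escape time 2
(row=0, col=4): c = -0.9900 + 1.2300i → escape time 3
(row=1, col=0): c = -2.0000 + 0.5833i → escape time 1
(row=1, col=1): c = -1.7475 + 0.5833i → escape time 3
(row=1, col=2): c = -1.4950 + 0.5833i → escape time 3
(row=1, col=3): c = -1.2425 + 0.5833i → escape time 3
(row=1, col=4): c = -0.9900 + 0.5833i → escape time 5
(row=2, col=0): c = -2.0000 + -0.0633i → escape time 1
(row=2, col=1): c = -1.7475 + -0.0633i → escape time 6
(row=2, col=2): c = -1.4950 + -0.0633i → escape time 6
(row=2, col=3): c = -1.2425 + -0.0633i → escape time 6
(row=2, col=4): c = -0.9900 + -0.0633i → escape time 6
(row=3, col=0): c = -2.0000 + -0.7100i → escape time 1
(row=3, col=1): c = -1.7475 + -0.7100i → escape time 3
(row=3, col=2): c = -1.4950 + -0.7100i → escape time 3
(row=3, col=3): c = -1.2425 + -0.7100i → escape time 3
(row=3, col=4): c = -0.9900 + -0.7100i → escape time 4

Answer: 11223
13335
16666
13334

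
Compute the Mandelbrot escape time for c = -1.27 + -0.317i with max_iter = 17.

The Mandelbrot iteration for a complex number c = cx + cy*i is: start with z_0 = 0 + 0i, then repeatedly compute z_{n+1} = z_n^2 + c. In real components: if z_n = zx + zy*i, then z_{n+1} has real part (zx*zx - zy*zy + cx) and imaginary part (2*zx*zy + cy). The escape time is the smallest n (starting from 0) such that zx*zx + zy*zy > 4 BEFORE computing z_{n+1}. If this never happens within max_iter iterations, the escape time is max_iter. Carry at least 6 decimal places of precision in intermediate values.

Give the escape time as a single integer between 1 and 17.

z_0 = 0 + 0i, c = -1.2700 + -0.3170i
Iter 1: z = -1.2700 + -0.3170i, |z|^2 = 1.7134
Iter 2: z = 0.2424 + 0.4882i, |z|^2 = 0.2971
Iter 3: z = -1.4496 + -0.0803i, |z|^2 = 2.1077
Iter 4: z = 0.8248 + -0.0841i, |z|^2 = 0.6873
Iter 5: z = -0.5968 + -0.4558i, |z|^2 = 0.5640
Iter 6: z = -1.1215 + 0.2271i, |z|^2 = 1.3094
Iter 7: z = -0.0637 + -0.8264i, |z|^2 = 0.6869
Iter 8: z = -1.9488 + -0.2116i, |z|^2 = 3.8426
Iter 9: z = 2.4831 + 0.5079i, |z|^2 = 6.4235
Escaped at iteration 9

Answer: 9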